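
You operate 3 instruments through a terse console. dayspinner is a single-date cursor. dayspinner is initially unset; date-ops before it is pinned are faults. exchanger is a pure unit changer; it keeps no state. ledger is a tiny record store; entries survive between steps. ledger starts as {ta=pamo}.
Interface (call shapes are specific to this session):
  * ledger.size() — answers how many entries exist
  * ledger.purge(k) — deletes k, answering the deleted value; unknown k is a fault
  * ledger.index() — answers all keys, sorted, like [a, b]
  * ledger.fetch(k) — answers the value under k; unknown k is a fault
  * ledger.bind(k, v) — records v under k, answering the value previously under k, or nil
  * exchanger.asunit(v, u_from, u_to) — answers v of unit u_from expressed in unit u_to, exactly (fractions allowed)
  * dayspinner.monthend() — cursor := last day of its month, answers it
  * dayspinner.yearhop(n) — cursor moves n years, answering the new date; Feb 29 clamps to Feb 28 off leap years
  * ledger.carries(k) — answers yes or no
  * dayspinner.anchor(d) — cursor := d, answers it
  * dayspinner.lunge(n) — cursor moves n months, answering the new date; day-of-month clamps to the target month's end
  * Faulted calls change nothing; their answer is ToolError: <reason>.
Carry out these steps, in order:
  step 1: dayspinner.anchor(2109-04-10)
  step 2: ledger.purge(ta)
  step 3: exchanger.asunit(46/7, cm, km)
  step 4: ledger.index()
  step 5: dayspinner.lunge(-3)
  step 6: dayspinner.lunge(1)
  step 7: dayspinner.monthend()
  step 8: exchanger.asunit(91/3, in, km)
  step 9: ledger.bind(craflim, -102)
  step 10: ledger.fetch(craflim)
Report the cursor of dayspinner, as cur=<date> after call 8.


Answer: cur=2109-02-28

Derivation:
~$ dayspinner.anchor d: 2109-04-10
[out] 2109-04-10
~$ ledger.purge k: ta
[out] pamo
~$ exchanger.asunit v: 46/7 u_from: cm u_to: km
[out] 23/350000
~$ ledger.index
[out] []
~$ dayspinner.lunge n: -3
[out] 2109-01-10
~$ dayspinner.lunge n: 1
[out] 2109-02-10
~$ dayspinner.monthend
[out] 2109-02-28
~$ exchanger.asunit v: 91/3 u_from: in u_to: km
[out] 11557/15000000
~$ ledger.bind k: craflim v: -102
[out] nil
~$ ledger.fetch k: craflim
[out] -102


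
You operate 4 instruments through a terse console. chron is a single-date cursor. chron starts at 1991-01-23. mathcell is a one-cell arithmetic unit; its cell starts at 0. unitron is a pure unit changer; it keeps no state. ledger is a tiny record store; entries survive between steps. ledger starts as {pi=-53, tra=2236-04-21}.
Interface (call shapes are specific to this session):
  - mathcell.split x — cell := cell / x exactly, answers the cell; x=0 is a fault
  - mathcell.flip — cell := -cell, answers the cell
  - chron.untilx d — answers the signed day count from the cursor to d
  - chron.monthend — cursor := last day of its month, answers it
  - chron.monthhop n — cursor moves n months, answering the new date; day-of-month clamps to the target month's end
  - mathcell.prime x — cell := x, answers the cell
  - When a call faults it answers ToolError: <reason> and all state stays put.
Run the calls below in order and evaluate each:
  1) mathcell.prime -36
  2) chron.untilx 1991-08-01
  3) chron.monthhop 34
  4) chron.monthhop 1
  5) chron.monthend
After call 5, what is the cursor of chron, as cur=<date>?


Answer: cur=1993-12-31

Derivation:
~$ mathcell.prime x: -36
[out] -36
~$ chron.untilx d: 1991-08-01
[out] 190
~$ chron.monthhop n: 34
[out] 1993-11-23
~$ chron.monthhop n: 1
[out] 1993-12-23
~$ chron.monthend
[out] 1993-12-31


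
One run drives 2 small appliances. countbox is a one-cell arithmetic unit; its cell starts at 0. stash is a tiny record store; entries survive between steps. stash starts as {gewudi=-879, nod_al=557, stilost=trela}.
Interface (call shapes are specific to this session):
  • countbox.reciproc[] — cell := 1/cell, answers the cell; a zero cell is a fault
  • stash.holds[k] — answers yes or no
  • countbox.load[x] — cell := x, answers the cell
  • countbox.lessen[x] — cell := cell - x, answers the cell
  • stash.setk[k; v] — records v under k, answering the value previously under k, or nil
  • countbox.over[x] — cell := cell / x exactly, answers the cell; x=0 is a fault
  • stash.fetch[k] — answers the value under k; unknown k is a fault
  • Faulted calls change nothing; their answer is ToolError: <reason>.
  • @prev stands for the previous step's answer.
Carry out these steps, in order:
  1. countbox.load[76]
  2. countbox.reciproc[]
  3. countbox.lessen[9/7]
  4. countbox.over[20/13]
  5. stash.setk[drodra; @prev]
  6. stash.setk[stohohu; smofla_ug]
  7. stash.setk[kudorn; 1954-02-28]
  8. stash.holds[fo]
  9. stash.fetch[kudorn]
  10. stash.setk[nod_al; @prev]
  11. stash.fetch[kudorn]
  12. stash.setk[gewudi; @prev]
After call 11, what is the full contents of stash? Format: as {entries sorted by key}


I try countbox.load using x=76, giving 76.
I run countbox.reciproc, — result: 1/76.
I run countbox.lessen using x=9/7, → -677/532.
I run countbox.over using x=20/13, → -8801/10640.
Next I call stash.setk using k=drodra, v=@prev: nil.
I call stash.setk using k=stohohu, v=smofla_ug: nil.
Next I call stash.setk using k=kudorn, v=1954-02-28, yielding nil.
Invoking stash.holds using k=fo, → no.
Then stash.fetch using k=kudorn: 1954-02-28.
I try stash.setk using k=nod_al, v=@prev, → 557.
Now I run stash.fetch using k=kudorn, yielding 1954-02-28.
Next I call stash.setk using k=gewudi, v=@prev, → -879.

Answer: {drodra=-8801/10640, gewudi=-879, kudorn=1954-02-28, nod_al=1954-02-28, stilost=trela, stohohu=smofla_ug}


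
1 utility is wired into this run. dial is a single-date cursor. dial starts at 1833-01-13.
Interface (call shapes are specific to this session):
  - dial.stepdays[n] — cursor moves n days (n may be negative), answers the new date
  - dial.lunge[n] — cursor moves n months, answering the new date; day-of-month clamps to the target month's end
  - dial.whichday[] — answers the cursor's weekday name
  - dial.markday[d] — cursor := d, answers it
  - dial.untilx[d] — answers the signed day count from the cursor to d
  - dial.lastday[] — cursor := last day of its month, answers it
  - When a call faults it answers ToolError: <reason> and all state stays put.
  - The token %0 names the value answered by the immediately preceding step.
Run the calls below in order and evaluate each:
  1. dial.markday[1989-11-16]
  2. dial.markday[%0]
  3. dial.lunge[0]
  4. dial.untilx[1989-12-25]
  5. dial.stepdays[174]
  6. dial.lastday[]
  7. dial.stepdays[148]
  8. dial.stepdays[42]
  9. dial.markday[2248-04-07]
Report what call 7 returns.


Step: markday[1989-11-16]
Result: 1989-11-16
Step: markday[%0]
Result: 1989-11-16
Step: lunge[0]
Result: 1989-11-16
Step: untilx[1989-12-25]
Result: 39
Step: stepdays[174]
Result: 1990-05-09
Step: lastday[]
Result: 1990-05-31
Step: stepdays[148]
Result: 1990-10-26
Step: stepdays[42]
Result: 1990-12-07
Step: markday[2248-04-07]
Result: 2248-04-07

Answer: 1990-10-26


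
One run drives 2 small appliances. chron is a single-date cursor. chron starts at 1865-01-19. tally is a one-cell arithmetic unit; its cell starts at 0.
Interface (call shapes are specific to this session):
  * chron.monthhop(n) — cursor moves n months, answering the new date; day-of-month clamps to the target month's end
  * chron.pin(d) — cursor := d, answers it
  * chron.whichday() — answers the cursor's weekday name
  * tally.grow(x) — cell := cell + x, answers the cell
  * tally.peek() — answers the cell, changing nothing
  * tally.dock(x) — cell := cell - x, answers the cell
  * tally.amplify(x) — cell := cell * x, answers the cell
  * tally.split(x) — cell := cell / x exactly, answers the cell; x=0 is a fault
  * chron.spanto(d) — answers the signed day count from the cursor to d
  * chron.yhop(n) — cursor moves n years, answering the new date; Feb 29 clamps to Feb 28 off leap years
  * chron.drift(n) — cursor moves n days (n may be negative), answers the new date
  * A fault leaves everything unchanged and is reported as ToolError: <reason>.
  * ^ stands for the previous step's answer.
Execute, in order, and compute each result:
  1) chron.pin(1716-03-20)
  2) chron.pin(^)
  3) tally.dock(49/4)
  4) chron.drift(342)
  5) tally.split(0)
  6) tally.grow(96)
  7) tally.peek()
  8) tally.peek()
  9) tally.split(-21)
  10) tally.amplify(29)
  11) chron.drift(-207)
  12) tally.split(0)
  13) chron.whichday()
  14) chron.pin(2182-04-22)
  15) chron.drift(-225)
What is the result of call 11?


Do: chron.pin[d→1716-03-20]
See: 1716-03-20
Do: chron.pin[d→^]
See: 1716-03-20
Do: tally.dock[x→49/4]
See: -49/4
Do: chron.drift[n→342]
See: 1717-02-25
Do: tally.split[x→0]
See: ToolError: division by zero
Do: tally.grow[x→96]
See: 335/4
Do: tally.peek[]
See: 335/4
Do: tally.peek[]
See: 335/4
Do: tally.split[x→-21]
See: -335/84
Do: tally.amplify[x→29]
See: -9715/84
Do: chron.drift[n→-207]
See: 1716-08-02
Do: tally.split[x→0]
See: ToolError: division by zero
Do: chron.whichday[]
See: Sunday
Do: chron.pin[d→2182-04-22]
See: 2182-04-22
Do: chron.drift[n→-225]
See: 2181-09-09

Answer: 1716-08-02


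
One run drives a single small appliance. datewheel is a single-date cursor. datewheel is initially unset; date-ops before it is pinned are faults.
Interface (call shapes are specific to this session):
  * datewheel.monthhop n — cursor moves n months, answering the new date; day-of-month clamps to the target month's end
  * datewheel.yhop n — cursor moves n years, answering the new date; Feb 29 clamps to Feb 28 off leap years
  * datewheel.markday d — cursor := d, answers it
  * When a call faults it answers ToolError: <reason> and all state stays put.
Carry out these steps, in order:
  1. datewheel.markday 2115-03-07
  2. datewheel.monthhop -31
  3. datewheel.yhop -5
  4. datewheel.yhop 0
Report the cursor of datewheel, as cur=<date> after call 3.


;; 1. markday(d=2115-03-07) ~> 2115-03-07
;; 2. monthhop(n=-31) ~> 2112-08-07
;; 3. yhop(n=-5) ~> 2107-08-07
;; 4. yhop(n=0) ~> 2107-08-07

Answer: cur=2107-08-07


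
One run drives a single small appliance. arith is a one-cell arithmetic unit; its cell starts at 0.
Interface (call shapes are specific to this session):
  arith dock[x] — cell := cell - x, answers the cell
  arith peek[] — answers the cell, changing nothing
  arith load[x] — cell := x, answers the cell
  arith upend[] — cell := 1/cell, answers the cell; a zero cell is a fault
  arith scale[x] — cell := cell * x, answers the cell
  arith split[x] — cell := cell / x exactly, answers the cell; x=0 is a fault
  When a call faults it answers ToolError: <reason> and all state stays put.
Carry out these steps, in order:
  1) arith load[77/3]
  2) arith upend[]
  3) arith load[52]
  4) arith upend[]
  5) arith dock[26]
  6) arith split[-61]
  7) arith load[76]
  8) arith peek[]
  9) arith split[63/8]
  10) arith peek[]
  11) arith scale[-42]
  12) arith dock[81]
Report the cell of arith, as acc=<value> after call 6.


·→ arith load(x→77/3)
·← 77/3
·→ arith upend()
·← 3/77
·→ arith load(x→52)
·← 52
·→ arith upend()
·← 1/52
·→ arith dock(x→26)
·← -1351/52
·→ arith split(x→-61)
·← 1351/3172
·→ arith load(x→76)
·← 76
·→ arith peek()
·← 76
·→ arith split(x→63/8)
·← 608/63
·→ arith peek()
·← 608/63
·→ arith scale(x→-42)
·← -1216/3
·→ arith dock(x→81)
·← -1459/3

Answer: acc=1351/3172


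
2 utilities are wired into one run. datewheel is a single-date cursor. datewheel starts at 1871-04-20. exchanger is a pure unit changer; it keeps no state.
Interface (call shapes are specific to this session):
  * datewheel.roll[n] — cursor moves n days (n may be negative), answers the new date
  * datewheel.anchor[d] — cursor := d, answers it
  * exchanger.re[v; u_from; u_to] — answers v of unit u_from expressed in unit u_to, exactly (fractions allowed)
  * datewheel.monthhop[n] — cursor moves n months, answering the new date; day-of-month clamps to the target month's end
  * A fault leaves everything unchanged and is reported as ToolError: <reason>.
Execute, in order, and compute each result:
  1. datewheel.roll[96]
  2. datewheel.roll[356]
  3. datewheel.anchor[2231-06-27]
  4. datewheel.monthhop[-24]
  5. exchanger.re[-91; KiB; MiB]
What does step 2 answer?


Answer: 1872-07-15

Derivation:
Now I run datewheel.roll with n=96: 1871-07-25.
Using datewheel.roll with n=356, and see 1872-07-15.
I try datewheel.anchor with d=2231-06-27, which returns 2231-06-27.
Using datewheel.monthhop with n=-24, and observe 2229-06-27.
I use exchanger.re with v=-91, u_from=KiB, u_to=MiB, — result: -91/1024.


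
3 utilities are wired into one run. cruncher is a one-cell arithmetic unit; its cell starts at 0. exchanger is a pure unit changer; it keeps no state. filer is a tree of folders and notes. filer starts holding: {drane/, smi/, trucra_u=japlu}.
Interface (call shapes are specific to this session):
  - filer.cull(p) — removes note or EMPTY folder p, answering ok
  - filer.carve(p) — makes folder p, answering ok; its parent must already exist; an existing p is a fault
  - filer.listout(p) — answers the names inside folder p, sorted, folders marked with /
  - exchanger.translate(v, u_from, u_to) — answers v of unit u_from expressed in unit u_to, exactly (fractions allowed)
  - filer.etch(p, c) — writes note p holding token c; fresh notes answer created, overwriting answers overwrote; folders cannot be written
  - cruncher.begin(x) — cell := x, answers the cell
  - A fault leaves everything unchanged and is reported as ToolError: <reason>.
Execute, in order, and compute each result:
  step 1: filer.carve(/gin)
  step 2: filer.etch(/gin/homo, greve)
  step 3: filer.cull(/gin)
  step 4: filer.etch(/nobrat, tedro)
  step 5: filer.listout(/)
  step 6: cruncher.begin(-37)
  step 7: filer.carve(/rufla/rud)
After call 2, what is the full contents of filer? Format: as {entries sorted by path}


Act: carve[p=/gin]
Obs: ok
Act: etch[p=/gin/homo; c=greve]
Obs: created
Act: cull[p=/gin]
Obs: ToolError: not empty
Act: etch[p=/nobrat; c=tedro]
Obs: created
Act: listout[p=/]
Obs: [drane/, gin/, nobrat, smi/, trucra_u]
Act: begin[x=-37]
Obs: -37
Act: carve[p=/rufla/rud]
Obs: ToolError: no parent

Answer: {drane/, gin/, gin/homo=greve, smi/, trucra_u=japlu}


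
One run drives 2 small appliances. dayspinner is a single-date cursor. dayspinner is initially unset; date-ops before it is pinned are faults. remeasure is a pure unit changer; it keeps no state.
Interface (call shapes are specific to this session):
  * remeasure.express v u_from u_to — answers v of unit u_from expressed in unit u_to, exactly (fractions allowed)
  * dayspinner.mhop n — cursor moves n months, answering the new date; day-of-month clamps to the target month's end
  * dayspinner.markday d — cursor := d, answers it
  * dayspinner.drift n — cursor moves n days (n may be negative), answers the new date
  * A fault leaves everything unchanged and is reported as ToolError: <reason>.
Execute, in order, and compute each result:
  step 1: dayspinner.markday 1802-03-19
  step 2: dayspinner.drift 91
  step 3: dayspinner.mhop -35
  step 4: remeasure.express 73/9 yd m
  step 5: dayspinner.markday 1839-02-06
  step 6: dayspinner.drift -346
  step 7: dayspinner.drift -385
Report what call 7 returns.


Answer: 1837-02-05

Derivation:
·→ dayspinner.markday(d=1802-03-19)
·← 1802-03-19
·→ dayspinner.drift(n=91)
·← 1802-06-18
·→ dayspinner.mhop(n=-35)
·← 1799-07-18
·→ remeasure.express(v=73/9, u_from=yd, u_to=m)
·← 9271/1250
·→ dayspinner.markday(d=1839-02-06)
·← 1839-02-06
·→ dayspinner.drift(n=-346)
·← 1838-02-25
·→ dayspinner.drift(n=-385)
·← 1837-02-05


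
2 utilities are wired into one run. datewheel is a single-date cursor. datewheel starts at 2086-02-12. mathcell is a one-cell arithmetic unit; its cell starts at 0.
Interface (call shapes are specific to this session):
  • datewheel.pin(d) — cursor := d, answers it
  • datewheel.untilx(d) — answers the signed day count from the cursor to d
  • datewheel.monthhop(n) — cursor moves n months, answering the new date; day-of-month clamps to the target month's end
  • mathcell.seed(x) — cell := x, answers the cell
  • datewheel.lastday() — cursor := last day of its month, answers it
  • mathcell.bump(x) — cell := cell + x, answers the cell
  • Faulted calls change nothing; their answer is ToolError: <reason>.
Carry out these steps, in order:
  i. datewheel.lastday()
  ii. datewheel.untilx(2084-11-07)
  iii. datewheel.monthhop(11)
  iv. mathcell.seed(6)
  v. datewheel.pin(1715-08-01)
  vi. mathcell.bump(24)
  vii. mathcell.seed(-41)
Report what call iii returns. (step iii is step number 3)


Answer: 2087-01-28

Derivation:
Step: datewheel.lastday[]
Result: 2086-02-28
Step: datewheel.untilx[2084-11-07]
Result: -478
Step: datewheel.monthhop[11]
Result: 2087-01-28
Step: mathcell.seed[6]
Result: 6
Step: datewheel.pin[1715-08-01]
Result: 1715-08-01
Step: mathcell.bump[24]
Result: 30
Step: mathcell.seed[-41]
Result: -41


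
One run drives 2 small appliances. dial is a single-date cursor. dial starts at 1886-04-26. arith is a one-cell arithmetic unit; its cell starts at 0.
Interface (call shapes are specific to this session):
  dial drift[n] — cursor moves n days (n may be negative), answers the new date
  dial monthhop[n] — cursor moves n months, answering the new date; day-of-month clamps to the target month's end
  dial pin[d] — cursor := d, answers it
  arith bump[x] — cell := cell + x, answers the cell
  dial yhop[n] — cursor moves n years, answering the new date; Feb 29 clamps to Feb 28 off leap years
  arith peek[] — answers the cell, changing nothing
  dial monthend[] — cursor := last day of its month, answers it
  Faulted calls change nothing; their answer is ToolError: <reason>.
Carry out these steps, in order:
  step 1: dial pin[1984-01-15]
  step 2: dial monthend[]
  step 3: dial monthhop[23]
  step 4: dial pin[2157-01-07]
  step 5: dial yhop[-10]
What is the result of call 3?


Next I call dial pin(1984-01-15), → 1984-01-15.
Using dial monthend(): 1984-01-31.
Next I call dial monthhop(23), giving 1985-12-31.
Next I call dial pin(2157-01-07), → 2157-01-07.
I use dial yhop(-10), which returns 2147-01-07.

Answer: 1985-12-31


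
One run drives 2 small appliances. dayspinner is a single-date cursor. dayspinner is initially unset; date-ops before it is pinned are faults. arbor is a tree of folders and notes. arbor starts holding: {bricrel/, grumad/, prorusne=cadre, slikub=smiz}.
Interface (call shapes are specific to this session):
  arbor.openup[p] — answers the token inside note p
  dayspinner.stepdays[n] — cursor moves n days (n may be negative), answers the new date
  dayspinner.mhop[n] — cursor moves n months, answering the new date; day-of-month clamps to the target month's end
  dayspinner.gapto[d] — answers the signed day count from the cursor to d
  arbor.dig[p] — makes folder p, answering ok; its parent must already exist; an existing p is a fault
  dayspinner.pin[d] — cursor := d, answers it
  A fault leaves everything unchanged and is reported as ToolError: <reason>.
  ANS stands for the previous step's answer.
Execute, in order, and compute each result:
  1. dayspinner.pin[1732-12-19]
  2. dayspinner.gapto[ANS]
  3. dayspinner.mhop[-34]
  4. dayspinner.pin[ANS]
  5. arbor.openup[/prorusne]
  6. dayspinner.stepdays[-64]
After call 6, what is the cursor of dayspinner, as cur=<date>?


Answer: cur=1729-12-17

Derivation:
I call pin passing d=1732-12-19: 1732-12-19.
I invoke gapto passing d=ANS, yielding 0.
Then mhop passing n=-34, → 1730-02-19.
Next I call pin passing d=ANS: 1730-02-19.
Now I run openup passing p=/prorusne, yielding cadre.
Next I call stepdays passing n=-64, and observe 1729-12-17.


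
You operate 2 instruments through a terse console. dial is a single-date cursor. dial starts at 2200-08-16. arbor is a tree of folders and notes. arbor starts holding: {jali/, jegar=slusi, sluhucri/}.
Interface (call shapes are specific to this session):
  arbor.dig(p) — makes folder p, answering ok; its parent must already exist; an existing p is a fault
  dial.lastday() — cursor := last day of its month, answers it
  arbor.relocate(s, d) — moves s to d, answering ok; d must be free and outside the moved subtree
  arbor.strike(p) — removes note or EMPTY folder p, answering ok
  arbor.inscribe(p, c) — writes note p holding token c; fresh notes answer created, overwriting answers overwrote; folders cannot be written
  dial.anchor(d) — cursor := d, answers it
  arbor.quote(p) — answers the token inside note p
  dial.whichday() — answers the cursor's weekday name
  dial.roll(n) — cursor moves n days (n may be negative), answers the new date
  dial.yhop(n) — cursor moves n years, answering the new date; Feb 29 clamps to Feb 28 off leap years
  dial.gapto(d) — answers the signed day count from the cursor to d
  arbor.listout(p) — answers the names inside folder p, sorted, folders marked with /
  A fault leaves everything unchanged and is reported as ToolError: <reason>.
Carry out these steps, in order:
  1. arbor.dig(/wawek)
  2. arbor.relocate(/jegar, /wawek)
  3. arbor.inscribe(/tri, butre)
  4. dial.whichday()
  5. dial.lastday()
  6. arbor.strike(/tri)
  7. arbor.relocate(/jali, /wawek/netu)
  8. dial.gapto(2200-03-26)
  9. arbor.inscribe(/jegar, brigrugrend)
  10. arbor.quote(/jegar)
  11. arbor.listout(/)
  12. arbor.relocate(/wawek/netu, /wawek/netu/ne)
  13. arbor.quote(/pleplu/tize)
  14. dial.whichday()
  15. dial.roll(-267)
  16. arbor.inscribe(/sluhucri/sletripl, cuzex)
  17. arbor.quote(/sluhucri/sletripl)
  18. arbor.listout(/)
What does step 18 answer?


Answer: [jegar, sluhucri/, wawek/]

Derivation:
> arbor.dig p='/wawek'
[out] ok
> arbor.relocate s='/jegar' d='/wawek'
[out] ToolError: exists
> arbor.inscribe p='/tri' c='butre'
[out] created
> dial.whichday
[out] Saturday
> dial.lastday
[out] 2200-08-31
> arbor.strike p='/tri'
[out] ok
> arbor.relocate s='/jali' d='/wawek/netu'
[out] ok
> dial.gapto d='2200-03-26'
[out] -158
> arbor.inscribe p='/jegar' c='brigrugrend'
[out] overwrote
> arbor.quote p='/jegar'
[out] brigrugrend
> arbor.listout p='/'
[out] [jegar, sluhucri/, wawek/]
> arbor.relocate s='/wawek/netu' d='/wawek/netu/ne'
[out] ToolError: into itself
> arbor.quote p='/pleplu/tize'
[out] ToolError: not found
> dial.whichday
[out] Sunday
> dial.roll n='-267'
[out] 2199-12-07
> arbor.inscribe p='/sluhucri/sletripl' c='cuzex'
[out] created
> arbor.quote p='/sluhucri/sletripl'
[out] cuzex
> arbor.listout p='/'
[out] [jegar, sluhucri/, wawek/]


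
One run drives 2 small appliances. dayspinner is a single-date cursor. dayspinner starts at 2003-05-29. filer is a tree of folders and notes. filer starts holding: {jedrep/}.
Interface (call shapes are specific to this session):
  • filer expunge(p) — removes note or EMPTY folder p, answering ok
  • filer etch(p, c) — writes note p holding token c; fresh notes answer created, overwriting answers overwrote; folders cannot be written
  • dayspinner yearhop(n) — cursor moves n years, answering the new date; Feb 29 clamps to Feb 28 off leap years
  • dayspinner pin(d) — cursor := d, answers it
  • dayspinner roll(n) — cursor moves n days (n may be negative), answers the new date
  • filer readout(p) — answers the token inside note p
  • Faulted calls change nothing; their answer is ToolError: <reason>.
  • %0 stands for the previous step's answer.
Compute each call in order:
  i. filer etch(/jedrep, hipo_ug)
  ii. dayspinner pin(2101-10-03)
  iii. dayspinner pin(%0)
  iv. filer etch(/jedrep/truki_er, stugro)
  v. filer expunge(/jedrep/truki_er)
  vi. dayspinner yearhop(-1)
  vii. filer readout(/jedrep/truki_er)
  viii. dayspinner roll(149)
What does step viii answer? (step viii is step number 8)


Answer: 2101-03-01

Derivation:
Step: filer etch[p→/jedrep; c→hipo_ug]
Result: ToolError: is a directory
Step: dayspinner pin[d→2101-10-03]
Result: 2101-10-03
Step: dayspinner pin[d→%0]
Result: 2101-10-03
Step: filer etch[p→/jedrep/truki_er; c→stugro]
Result: created
Step: filer expunge[p→/jedrep/truki_er]
Result: ok
Step: dayspinner yearhop[n→-1]
Result: 2100-10-03
Step: filer readout[p→/jedrep/truki_er]
Result: ToolError: not found
Step: dayspinner roll[n→149]
Result: 2101-03-01


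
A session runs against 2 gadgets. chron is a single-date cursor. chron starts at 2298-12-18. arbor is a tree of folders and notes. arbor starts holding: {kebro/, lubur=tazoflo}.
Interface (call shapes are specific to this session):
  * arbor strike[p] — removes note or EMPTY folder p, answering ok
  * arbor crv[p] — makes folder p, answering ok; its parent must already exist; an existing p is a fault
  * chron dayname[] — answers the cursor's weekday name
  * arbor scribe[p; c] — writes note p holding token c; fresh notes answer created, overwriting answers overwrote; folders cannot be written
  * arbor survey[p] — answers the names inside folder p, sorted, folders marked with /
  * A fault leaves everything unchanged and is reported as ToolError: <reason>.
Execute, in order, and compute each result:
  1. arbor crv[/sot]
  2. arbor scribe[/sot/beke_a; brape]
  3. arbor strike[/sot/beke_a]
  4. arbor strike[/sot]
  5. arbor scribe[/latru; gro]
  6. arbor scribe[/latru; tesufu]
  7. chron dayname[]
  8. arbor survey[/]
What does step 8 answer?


Answer: [kebro/, latru, lubur]

Derivation:
Act: arbor crv[p=/sot]
Obs: ok
Act: arbor scribe[p=/sot/beke_a; c=brape]
Obs: created
Act: arbor strike[p=/sot/beke_a]
Obs: ok
Act: arbor strike[p=/sot]
Obs: ok
Act: arbor scribe[p=/latru; c=gro]
Obs: created
Act: arbor scribe[p=/latru; c=tesufu]
Obs: overwrote
Act: chron dayname[]
Obs: Sunday
Act: arbor survey[p=/]
Obs: [kebro/, latru, lubur]


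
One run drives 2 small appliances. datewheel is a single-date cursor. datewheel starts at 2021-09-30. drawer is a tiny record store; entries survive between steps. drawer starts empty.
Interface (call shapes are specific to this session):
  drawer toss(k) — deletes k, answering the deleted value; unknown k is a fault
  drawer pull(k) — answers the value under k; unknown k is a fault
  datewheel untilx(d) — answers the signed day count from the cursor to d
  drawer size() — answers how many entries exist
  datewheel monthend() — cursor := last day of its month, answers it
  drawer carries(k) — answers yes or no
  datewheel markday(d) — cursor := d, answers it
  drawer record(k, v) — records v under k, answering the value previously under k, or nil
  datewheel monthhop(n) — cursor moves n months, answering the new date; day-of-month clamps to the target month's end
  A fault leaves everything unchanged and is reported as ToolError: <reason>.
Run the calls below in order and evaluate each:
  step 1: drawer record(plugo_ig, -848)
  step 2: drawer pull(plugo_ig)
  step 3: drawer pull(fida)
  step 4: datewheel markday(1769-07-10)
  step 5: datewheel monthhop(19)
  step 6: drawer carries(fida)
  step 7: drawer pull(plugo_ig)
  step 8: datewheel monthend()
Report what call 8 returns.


;; drawer record(k='plugo_ig', v='-848') : nil
;; drawer pull(k='plugo_ig') : -848
;; drawer pull(k='fida') : ToolError: no such key fida
;; datewheel markday(d='1769-07-10') : 1769-07-10
;; datewheel monthhop(n='19') : 1771-02-10
;; drawer carries(k='fida') : no
;; drawer pull(k='plugo_ig') : -848
;; datewheel monthend() : 1771-02-28

Answer: 1771-02-28


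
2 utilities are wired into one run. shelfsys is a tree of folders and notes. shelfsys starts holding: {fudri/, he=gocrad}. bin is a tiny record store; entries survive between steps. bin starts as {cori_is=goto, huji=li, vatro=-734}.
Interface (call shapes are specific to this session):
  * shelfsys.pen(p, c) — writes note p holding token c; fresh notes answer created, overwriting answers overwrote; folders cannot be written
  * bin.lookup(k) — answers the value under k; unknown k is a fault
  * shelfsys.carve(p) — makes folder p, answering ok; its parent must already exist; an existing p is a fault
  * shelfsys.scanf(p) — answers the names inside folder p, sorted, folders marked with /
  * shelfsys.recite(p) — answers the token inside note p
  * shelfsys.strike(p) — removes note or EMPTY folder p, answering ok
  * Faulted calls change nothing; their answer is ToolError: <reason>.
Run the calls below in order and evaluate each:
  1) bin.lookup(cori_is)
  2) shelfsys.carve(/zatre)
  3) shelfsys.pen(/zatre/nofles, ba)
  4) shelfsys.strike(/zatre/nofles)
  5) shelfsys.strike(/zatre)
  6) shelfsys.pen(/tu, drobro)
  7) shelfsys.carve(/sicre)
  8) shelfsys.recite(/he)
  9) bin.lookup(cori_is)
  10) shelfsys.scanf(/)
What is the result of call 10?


Answer: [fudri/, he, sicre/, tu]

Derivation:
% bin.lookup k→cori_is
  goto
% shelfsys.carve p→/zatre
  ok
% shelfsys.pen p→/zatre/nofles c→ba
  created
% shelfsys.strike p→/zatre/nofles
  ok
% shelfsys.strike p→/zatre
  ok
% shelfsys.pen p→/tu c→drobro
  created
% shelfsys.carve p→/sicre
  ok
% shelfsys.recite p→/he
  gocrad
% bin.lookup k→cori_is
  goto
% shelfsys.scanf p→/
  [fudri/, he, sicre/, tu]


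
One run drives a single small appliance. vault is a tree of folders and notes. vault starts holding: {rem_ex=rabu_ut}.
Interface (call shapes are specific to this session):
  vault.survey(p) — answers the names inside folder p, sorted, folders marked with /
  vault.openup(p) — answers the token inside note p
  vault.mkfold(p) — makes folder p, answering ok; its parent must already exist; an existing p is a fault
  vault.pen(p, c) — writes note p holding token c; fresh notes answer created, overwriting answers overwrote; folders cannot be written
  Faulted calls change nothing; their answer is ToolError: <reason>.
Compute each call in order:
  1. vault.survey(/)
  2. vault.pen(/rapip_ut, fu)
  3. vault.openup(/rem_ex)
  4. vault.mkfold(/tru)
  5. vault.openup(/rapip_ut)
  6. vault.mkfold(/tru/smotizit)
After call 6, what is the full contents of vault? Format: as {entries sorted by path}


-- 1. vault.survey(p: /) : [rem_ex]
-- 2. vault.pen(p: /rapip_ut, c: fu) : created
-- 3. vault.openup(p: /rem_ex) : rabu_ut
-- 4. vault.mkfold(p: /tru) : ok
-- 5. vault.openup(p: /rapip_ut) : fu
-- 6. vault.mkfold(p: /tru/smotizit) : ok

Answer: {rapip_ut=fu, rem_ex=rabu_ut, tru/, tru/smotizit/}


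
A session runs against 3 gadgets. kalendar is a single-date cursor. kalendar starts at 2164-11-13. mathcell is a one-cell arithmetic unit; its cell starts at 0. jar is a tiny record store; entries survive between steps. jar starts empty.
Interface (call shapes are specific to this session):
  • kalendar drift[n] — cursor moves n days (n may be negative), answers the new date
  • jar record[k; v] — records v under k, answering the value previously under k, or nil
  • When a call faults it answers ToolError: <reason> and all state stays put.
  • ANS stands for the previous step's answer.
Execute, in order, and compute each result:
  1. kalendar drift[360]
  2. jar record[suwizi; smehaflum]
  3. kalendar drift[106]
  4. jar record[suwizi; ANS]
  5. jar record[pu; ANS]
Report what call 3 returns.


Answer: 2166-02-22

Derivation:
I run kalendar drift passing n='360', → 2165-11-08.
Using jar record passing k='suwizi', v='smehaflum', which returns nil.
Next I call kalendar drift passing n='106', giving 2166-02-22.
Calling jar record passing k='suwizi', v='ANS', and get smehaflum.
Using jar record passing k='pu', v='ANS', and observe nil.


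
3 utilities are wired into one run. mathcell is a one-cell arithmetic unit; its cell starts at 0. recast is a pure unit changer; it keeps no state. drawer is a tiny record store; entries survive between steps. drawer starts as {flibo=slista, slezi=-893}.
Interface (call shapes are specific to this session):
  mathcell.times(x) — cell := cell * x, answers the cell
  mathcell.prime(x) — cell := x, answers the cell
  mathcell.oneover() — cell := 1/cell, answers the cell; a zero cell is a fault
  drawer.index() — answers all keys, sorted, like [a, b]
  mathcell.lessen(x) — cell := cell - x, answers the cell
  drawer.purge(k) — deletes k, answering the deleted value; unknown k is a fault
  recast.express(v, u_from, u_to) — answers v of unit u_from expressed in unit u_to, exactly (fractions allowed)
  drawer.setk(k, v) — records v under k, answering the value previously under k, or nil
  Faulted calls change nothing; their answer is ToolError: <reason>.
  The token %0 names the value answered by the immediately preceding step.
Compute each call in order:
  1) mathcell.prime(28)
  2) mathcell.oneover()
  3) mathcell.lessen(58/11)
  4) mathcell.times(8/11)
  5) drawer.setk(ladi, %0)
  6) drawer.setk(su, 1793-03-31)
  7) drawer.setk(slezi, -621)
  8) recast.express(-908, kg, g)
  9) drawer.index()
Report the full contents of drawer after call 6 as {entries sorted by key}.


Calling mathcell.prime with x: 28, → 28.
Calling mathcell.oneover(), yielding 1/28.
I try mathcell.lessen with x: 58/11, — result: -1613/308.
Using mathcell.times with x: 8/11, and observe -3226/847.
Now I run drawer.setk with k: ladi, v: %0, giving nil.
I run drawer.setk with k: su, v: 1793-03-31, giving nil.
I try drawer.setk with k: slezi, v: -621, and see -893.
I run recast.express with v: -908, u_from: kg, u_to: g, — result: -908000.
Next I call drawer.index, yielding [flibo, ladi, slezi, su].

Answer: {flibo=slista, ladi=-3226/847, slezi=-893, su=1793-03-31}


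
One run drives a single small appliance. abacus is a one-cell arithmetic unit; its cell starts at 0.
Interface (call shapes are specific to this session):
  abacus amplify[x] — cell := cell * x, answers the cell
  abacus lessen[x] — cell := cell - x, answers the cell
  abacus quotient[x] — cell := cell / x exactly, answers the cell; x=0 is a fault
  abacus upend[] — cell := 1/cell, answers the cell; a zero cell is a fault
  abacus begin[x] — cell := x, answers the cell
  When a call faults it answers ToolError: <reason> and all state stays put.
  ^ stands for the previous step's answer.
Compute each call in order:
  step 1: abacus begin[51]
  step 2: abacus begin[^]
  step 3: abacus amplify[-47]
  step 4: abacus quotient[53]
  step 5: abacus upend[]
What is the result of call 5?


·→ abacus begin(x→51)
·← 51
·→ abacus begin(x→^)
·← 51
·→ abacus amplify(x→-47)
·← -2397
·→ abacus quotient(x→53)
·← -2397/53
·→ abacus upend()
·← -53/2397

Answer: -53/2397


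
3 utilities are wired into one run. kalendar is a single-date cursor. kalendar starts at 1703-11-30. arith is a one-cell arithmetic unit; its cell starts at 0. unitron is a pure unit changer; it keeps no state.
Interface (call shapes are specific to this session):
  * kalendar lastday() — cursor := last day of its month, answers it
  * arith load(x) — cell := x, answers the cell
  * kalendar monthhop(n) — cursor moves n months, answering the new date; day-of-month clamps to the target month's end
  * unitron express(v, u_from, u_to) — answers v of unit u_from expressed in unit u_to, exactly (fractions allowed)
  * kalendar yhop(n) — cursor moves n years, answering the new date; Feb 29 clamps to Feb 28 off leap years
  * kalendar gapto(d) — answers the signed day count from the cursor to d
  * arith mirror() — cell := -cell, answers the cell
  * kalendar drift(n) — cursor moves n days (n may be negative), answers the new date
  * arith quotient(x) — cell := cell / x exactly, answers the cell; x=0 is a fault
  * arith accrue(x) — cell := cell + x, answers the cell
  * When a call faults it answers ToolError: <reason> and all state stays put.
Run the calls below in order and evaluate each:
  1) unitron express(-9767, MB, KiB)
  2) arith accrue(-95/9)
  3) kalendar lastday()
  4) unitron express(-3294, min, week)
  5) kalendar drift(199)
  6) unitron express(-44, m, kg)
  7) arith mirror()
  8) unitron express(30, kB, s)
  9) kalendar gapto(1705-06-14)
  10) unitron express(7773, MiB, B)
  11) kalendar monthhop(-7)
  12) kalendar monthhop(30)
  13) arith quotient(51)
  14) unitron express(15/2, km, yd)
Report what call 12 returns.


Answer: 1706-05-16

Derivation:
I invoke unitron express on v=-9767, u_from=MB, u_to=KiB: -152609375/16.
I invoke arith accrue on x=-95/9, — result: -95/9.
I invoke kalendar lastday, and see 1703-11-30.
I use unitron express on v=-3294, u_from=min, u_to=week: -183/560.
Invoking kalendar drift on n=199, — result: 1704-06-16.
Now I run unitron express on v=-44, u_from=m, u_to=kg: ToolError: incompatible units.
I invoke arith mirror(), → 95/9.
I call unitron express on v=30, u_from=kB, u_to=s, which returns ToolError: incompatible units.
Invoking kalendar gapto on d=1705-06-14, giving 363.
I use unitron express on v=7773, u_from=MiB, u_to=B, and see 8150581248.
I call kalendar monthhop on n=-7, — result: 1703-11-16.
I try kalendar monthhop on n=30, giving 1706-05-16.
I run arith quotient on x=51, and get 95/459.
Next I call unitron express on v=15/2, u_from=km, u_to=yd, → 3125000/381.


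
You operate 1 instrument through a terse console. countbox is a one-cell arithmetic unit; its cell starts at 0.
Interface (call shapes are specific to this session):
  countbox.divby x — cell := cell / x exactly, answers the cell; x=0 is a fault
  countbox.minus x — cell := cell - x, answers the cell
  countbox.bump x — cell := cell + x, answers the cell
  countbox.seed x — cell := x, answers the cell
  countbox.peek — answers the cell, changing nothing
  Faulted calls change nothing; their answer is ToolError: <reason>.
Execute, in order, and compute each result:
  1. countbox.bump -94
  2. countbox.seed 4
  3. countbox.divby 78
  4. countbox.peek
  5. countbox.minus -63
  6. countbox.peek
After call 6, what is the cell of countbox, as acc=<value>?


Answer: acc=2459/39

Derivation:
CALL countbox.bump[x→-94]
RET  -94
CALL countbox.seed[x→4]
RET  4
CALL countbox.divby[x→78]
RET  2/39
CALL countbox.peek[]
RET  2/39
CALL countbox.minus[x→-63]
RET  2459/39
CALL countbox.peek[]
RET  2459/39


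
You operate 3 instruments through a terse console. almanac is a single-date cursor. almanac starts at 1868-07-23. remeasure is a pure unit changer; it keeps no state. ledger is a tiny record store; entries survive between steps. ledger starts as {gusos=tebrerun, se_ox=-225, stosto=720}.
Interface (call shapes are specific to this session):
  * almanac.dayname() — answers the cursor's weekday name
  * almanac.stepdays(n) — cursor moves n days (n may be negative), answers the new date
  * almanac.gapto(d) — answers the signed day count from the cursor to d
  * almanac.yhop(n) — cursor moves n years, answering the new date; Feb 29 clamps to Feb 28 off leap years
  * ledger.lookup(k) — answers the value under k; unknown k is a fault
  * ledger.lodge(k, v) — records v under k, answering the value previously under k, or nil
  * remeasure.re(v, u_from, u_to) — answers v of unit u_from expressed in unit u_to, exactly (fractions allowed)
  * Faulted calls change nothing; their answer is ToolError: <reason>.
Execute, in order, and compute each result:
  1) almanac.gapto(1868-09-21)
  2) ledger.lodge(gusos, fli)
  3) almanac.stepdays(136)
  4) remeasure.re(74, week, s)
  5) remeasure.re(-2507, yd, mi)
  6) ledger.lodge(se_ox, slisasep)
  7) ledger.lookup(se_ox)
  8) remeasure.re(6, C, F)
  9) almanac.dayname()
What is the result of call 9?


$ almanac.gapto d=1868-09-21
  60
$ ledger.lodge k=gusos v=fli
  tebrerun
$ almanac.stepdays n=136
  1868-12-06
$ remeasure.re v=74 u_from=week u_to=s
  44755200
$ remeasure.re v=-2507 u_from=yd u_to=mi
  -2507/1760
$ ledger.lodge k=se_ox v=slisasep
  -225
$ ledger.lookup k=se_ox
  slisasep
$ remeasure.re v=6 u_from=C u_to=F
  214/5
$ almanac.dayname
  Sunday

Answer: Sunday


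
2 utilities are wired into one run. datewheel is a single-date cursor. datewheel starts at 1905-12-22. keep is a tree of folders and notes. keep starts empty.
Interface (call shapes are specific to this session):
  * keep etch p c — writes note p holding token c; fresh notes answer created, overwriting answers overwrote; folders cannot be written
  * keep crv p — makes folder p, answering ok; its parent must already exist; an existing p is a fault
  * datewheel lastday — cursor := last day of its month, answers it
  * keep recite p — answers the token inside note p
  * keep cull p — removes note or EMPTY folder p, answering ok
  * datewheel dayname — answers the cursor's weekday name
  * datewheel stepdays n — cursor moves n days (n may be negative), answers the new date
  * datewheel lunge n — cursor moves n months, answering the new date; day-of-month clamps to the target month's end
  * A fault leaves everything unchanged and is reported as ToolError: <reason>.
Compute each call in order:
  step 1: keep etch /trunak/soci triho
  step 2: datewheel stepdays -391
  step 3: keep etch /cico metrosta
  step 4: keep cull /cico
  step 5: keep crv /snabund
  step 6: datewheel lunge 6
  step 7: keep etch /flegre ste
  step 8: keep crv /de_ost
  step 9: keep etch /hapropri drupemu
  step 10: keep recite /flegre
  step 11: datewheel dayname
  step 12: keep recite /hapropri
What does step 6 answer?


Answer: 1905-05-26

Derivation:
> keep etch p=/trunak/soci c=triho
[out] ToolError: no parent
> datewheel stepdays n=-391
[out] 1904-11-26
> keep etch p=/cico c=metrosta
[out] created
> keep cull p=/cico
[out] ok
> keep crv p=/snabund
[out] ok
> datewheel lunge n=6
[out] 1905-05-26
> keep etch p=/flegre c=ste
[out] created
> keep crv p=/de_ost
[out] ok
> keep etch p=/hapropri c=drupemu
[out] created
> keep recite p=/flegre
[out] ste
> datewheel dayname
[out] Friday
> keep recite p=/hapropri
[out] drupemu
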